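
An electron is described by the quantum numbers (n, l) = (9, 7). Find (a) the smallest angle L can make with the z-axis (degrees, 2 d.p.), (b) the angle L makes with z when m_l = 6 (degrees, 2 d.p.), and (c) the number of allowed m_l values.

θ_min ≈ 20.70°; θ(m_l=6) ≈ 36.70°; 15 values

cos θ_min = 7/√56, so θ_min ≈ 20.70°.
For m_l = 6: cos θ = 6/√56, θ ≈ 36.70°.
There are 2l+1 = 15 values of m_l.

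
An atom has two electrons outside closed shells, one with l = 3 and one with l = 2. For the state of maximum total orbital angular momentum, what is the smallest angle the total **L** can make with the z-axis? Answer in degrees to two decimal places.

L runs from |3 − 2| = 1 to 3 + 2 = 5.
So L can be 1, 2, 3, 4, 5.
The maximum is L = 5, with |L_tot| = ℏ√(5·6) = √30 ℏ.
The minimum angle with z is arccos(5/√30) ≈ 24.09°.

θ_min ≈ 24.09°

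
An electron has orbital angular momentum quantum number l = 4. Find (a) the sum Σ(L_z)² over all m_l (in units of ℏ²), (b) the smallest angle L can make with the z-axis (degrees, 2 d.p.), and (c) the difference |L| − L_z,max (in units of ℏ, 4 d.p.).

Σ(L_z)² = 60 ℏ²; θ_min ≈ 26.57°; |L|−L_z,max ≈ 0.4721ℏ

Σ m_l² = 60, so Σ(L_z)² = 60 ℏ².
cos θ_min = 4/√20, so θ_min ≈ 26.57°.
|L| − L_z,max = (2√5 − 4)ℏ ≈ 0.4721ℏ.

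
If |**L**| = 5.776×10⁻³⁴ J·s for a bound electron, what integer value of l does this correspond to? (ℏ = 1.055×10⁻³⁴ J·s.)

|L|/ℏ = (5.776×10⁻³⁴)/(1.055×10⁻³⁴) ≈ 5.475.
Set l(l+1) = 29.97; the integer solution is l = 5.

l = 5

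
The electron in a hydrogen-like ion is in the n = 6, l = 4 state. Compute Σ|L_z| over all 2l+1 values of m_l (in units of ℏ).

m_l ∈ {-4, -3, -2, -1, 0, 1, 2, 3, 4}.
Σ|m_l| = 2(1+2+…+4) = 20.

Σ|L_z| = 20 ℏ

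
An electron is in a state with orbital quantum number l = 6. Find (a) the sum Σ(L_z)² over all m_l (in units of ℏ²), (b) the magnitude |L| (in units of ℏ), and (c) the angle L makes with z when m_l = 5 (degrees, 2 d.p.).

Σ m_l² = 182, so Σ(L_z)² = 182 ℏ².
|L| = ℏ√(6·7) = √42 ℏ ≈ 6.481ℏ.
For m_l = 5: cos θ = 5/√42, θ ≈ 39.51°.

Σ(L_z)² = 182 ℏ²; |L| = √42 ℏ ≈ 6.481ℏ; θ(m_l=5) ≈ 39.51°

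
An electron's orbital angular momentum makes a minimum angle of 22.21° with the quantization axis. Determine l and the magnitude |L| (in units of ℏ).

l = 6, |L| = √42 ℏ ≈ 6.481ℏ

At minimum angle, m_l = l, so cos θ = l/√(l(l+1)); cos²θ = l/(l+1) = 0.8571.
l = cos²θ/sin²θ ≈ 6.
Then |L| = ℏ√(6·7) = √42 ℏ.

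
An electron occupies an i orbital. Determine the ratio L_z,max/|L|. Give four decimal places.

L_z,max/|L| = 0.9258

An i state has l = 6.
|L| = √42 ℏ ≈ 6.4807ℏ, while L_z,max = lℏ = 6ℏ.
L_z,max/|L| = 6/√42 = 0.9258.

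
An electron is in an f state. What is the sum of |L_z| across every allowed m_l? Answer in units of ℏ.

An f state has l = 3.
The allowed m_l values are -3, -2, -1, 0, 1, 2, 3.
Σ|m_l| = 2·3(3+1)/2 = 12.

Σ|L_z| = 12 ℏ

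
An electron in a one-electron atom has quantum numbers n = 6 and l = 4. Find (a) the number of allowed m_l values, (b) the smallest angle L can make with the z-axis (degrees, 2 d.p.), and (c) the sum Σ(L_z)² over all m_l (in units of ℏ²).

9 values; θ_min ≈ 26.57°; Σ(L_z)² = 60 ℏ²

There are 2l+1 = 9 values of m_l.
cos θ_min = 4/√20, so θ_min ≈ 26.57°.
Σ m_l² = 60, so Σ(L_z)² = 60 ℏ².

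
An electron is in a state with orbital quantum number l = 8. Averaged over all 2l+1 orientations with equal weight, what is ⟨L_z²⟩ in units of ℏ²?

The allowed m_l values are -8, -7, -6, -5, -4, -3, -2, -1, 0, 1, 2, 3, 4, 5, 6, 7, 8.
⟨L_z²⟩ = ℏ²·(Σ m_l²)/(2l+1) = ℏ²·408/17 = 24ℏ².

⟨L_z²⟩ = 24 ℏ²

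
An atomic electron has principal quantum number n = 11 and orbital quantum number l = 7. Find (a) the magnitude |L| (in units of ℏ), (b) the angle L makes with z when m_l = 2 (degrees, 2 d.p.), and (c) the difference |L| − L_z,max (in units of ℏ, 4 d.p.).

|L| = 2√14 ℏ ≈ 7.483ℏ; θ(m_l=2) ≈ 74.50°; |L|−L_z,max ≈ 0.4833ℏ

|L| = ℏ√(7·8) = 2√14 ℏ ≈ 7.483ℏ.
For m_l = 2: cos θ = 2/√56, θ ≈ 74.50°.
|L| − L_z,max = (2√14 − 7)ℏ ≈ 0.4833ℏ.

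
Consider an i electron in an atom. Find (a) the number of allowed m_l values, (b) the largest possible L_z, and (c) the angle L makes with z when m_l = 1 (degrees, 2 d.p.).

The letter i corresponds to l = 6.
There are 2l+1 = 13 values of m_l.
L_z,max = lℏ = 6ℏ.
For m_l = 1: cos θ = 1/√42, θ ≈ 81.12°.

13 values; L_z,max = 6ℏ; θ(m_l=1) ≈ 81.12°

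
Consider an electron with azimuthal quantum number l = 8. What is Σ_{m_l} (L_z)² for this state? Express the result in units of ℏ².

m_l runs from −8 to 8, i.e. {-8, -7, -6, -5, -4, -3, -2, -1, 0, 1, 2, 3, 4, 5, 6, 7, 8}.
Σ m_l² = l(l+1)(2l+1)/3 = 8·9·17/3 = 408.

Σ(L_z)² = 408 ℏ²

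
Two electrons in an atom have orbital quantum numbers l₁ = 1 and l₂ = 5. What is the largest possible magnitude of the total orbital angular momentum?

L runs from |1 − 5| = 4 to 1 + 5 = 6.
Allowed values: L = 4, 5, 6.
The largest magnitude corresponds to L = 6: |L_tot| = ℏ√(6·7) = √42 ℏ.

|L_tot|_max = √42 ℏ ≈ 6.481ℏ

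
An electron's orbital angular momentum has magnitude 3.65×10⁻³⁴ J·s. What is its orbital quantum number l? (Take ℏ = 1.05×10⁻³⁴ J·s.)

|L|/ℏ = (3.65×10⁻³⁴)/(1.05×10⁻³⁴) ≈ 3.476.
l(l+1) ≈ 3.476² ≈ 12.08, so l = 3.

l = 3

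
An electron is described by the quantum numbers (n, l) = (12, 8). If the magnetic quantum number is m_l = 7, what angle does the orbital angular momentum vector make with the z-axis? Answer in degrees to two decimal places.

θ ≈ 34.42°

|L| = ℏ√(l(l+1)) = 6√2 ℏ.
L_z = m_l ℏ = 7ℏ.
cos θ = L_z/|L| = 7/√72, so θ ≈ 34.42°.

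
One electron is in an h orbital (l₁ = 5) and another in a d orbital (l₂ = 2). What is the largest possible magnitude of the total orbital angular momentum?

The total orbital quantum number L ranges from |l₁ − l₂| to l₁ + l₂ in integer steps.
Allowed values: L = 3, 4, 5, 6, 7.
The largest magnitude corresponds to L = 7: |L_tot| = ℏ√(7·8) = 2√14 ℏ.

|L_tot|_max = 2√14 ℏ ≈ 7.483ℏ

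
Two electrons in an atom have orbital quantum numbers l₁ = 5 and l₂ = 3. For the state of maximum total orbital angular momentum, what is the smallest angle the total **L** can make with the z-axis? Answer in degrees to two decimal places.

θ_min ≈ 19.47°

L runs from |5 − 3| = 2 to 5 + 3 = 8.
Allowed values: L = 2, 3, 4, 5, 6, 7, 8.
The maximum is L = 8, with |L_tot| = ℏ√(8·9) = 6√2 ℏ.
The minimum angle with z is arccos(8/√72) ≈ 19.47°.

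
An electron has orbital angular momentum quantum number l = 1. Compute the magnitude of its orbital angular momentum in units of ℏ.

|L| = √2 ℏ ≈ 1.414ℏ

|L| = ℏ√(l(l+1)) = ℏ√(1·2) = √2 ℏ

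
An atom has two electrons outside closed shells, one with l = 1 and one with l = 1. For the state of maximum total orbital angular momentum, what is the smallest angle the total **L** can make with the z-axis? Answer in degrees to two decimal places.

θ_min ≈ 35.26°

By the triangle rule, |l₁ − l₂| ≤ L ≤ l₁ + l₂.
Allowed values: L = 0, 1, 2.
The maximum is L = 2, with |L_tot| = ℏ√(2·3) = √6 ℏ.
The minimum angle with z is arccos(2/√6) ≈ 35.26°.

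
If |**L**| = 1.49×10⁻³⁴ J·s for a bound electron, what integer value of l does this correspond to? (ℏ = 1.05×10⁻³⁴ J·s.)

In units of ℏ, |L| ≈ 1.419.
(|L|/ℏ)² = l(l+1) ≈ 2.01 ⇒ l = 1.

l = 1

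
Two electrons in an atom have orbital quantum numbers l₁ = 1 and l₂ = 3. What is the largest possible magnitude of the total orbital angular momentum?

|L_tot|_max = 2√5 ℏ ≈ 4.472ℏ

L runs from |1 − 3| = 2 to 1 + 3 = 4.
L ∈ {2, 3, 4}.
The largest magnitude corresponds to L = 4: |L_tot| = ℏ√(4·5) = 2√5 ℏ.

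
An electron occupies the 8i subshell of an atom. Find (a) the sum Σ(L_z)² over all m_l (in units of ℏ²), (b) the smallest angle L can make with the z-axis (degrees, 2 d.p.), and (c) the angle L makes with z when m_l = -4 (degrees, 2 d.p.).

8i means n = 8, l = 6.
Σ m_l² = 182, so Σ(L_z)² = 182 ℏ².
cos θ_min = 6/√42, so θ_min ≈ 22.21°.
For m_l = -4: cos θ = -4/√42, θ ≈ 128.11°.

Σ(L_z)² = 182 ℏ²; θ_min ≈ 22.21°; θ(m_l=-4) ≈ 128.11°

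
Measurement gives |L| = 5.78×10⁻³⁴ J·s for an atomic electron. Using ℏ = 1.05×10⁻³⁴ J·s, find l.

l = 5

Dividing by ℏ: |L|/ℏ ≈ 5.505.
l(l+1) ≈ 5.505² ≈ 30.30, so l = 5.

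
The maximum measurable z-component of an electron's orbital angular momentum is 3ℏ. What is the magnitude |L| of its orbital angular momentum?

|L| = 2√3 ℏ ≈ 3.464ℏ

L_z,max = lℏ, so l = 3.
|L| = ℏ√(l(l+1)) = 2√3 ℏ.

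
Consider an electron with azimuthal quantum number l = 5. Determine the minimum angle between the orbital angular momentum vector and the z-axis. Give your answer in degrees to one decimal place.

|L| = ℏ√(l(l+1)) = √30 ℏ.
The smallest angle corresponds to the largest L_z, i.e. m_l = l = 5, giving L_z = 5ℏ.
cos θ_min = 5/√30, so θ_min ≈ 24.1°.

θ_min ≈ 24.1°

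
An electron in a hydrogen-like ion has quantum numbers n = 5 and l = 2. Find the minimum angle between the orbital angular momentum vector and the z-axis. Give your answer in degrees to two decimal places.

θ_min ≈ 35.26°

|L|² = l(l+1)ℏ² = 6ℏ², so |L| = √6 ℏ.
The smallest angle corresponds to the largest L_z, i.e. m_l = l = 2, giving L_z = 2ℏ.
cos θ_min = 2/√6, so θ_min ≈ 35.26°.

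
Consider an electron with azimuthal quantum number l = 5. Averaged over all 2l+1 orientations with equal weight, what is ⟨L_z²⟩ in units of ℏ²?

⟨L_z²⟩ = 10 ℏ²

The allowed m_l values are -5, -4, -3, -2, -1, 0, 1, 2, 3, 4, 5.
Average of L_z² over 11 states: 110/11 ℏ² = 10 ℏ².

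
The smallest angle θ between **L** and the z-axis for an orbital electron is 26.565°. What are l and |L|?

l = 4, |L| = 2√5 ℏ ≈ 4.472ℏ

cos²θ_min = l/(l+1) = 0.8000.
Solving: l = 4.
Then |L| = ℏ√(4·5) = 2√5 ℏ.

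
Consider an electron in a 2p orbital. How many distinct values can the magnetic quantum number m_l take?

3

2p means n = 2, l = 1.
The number of m_l values is 2l + 1 = 2·1 + 1 = 3.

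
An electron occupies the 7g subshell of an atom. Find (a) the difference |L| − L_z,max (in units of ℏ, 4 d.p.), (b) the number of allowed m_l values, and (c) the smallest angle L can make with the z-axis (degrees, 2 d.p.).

|L|−L_z,max ≈ 0.4721ℏ; 9 values; θ_min ≈ 26.57°

7g means n = 7, l = 4.
|L| − L_z,max = (2√5 − 4)ℏ ≈ 0.4721ℏ.
There are 2l+1 = 9 values of m_l.
cos θ_min = 4/√20, so θ_min ≈ 26.57°.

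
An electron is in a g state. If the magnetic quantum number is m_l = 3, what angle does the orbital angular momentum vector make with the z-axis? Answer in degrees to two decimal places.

For a g orbital, l = 4.
|L| = √(l(l+1)) ℏ = 2√5 ℏ.
L_z = m_l ℏ = 3ℏ.
cos θ = L_z/|L| = 3/√20, so θ ≈ 47.87°.

θ ≈ 47.87°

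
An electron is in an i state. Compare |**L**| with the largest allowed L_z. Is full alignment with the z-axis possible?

No: L_z,max = 6ℏ < |L| = √42 ℏ ≈ 6.481ℏ

An i state has l = 6.
|L| = √42 ℏ ≈ 6.4807ℏ, while L_z,max = lℏ = 6ℏ.
Since |L| > L_z,max, the vector can never point exactly along z; the closest it comes is θ_min = arccos(6/√42) ≈ 22.2°.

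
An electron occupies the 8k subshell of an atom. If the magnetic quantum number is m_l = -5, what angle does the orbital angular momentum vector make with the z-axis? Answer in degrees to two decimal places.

8k means n = 8, l = 7.
|L| = √(l(l+1)) ℏ = 2√14 ℏ.
L_z = m_l ℏ = −5ℏ.
cos θ = L_z/|L| = -5/√56, so θ ≈ 131.92°.

θ ≈ 131.92°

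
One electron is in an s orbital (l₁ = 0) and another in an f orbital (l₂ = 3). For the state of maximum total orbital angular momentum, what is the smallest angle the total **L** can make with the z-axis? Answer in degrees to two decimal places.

θ_min ≈ 30.00°

L runs from |0 − 3| = 3 to 0 + 3 = 3.
Allowed values: L = 3.
The maximum is L = 3, with |L_tot| = ℏ√(3·4) = 2√3 ℏ.
The minimum angle with z is arccos(3/√12) ≈ 30.00°.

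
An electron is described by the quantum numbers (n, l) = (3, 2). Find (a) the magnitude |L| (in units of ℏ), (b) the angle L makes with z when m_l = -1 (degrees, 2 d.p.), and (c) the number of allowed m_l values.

|L| = ℏ√(2·3) = √6 ℏ ≈ 2.449ℏ.
For m_l = -1: cos θ = -1/√6, θ ≈ 114.09°.
There are 2l+1 = 5 values of m_l.

|L| = √6 ℏ ≈ 2.449ℏ; θ(m_l=-1) ≈ 114.09°; 5 values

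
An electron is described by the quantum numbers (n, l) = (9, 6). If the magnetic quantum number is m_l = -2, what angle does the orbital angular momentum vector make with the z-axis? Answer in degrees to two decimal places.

|L| = √(l(l+1)) ℏ = √42 ℏ.
L_z = m_l ℏ = −2ℏ.
cos θ = L_z/|L| = -2/√42, so θ ≈ 107.98°.

θ ≈ 107.98°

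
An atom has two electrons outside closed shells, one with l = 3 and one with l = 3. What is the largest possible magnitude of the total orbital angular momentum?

|L_tot|_max = √42 ℏ ≈ 6.481ℏ

The total orbital quantum number L ranges from |l₁ − l₂| to l₁ + l₂ in integer steps.
Allowed values: L = 0, 1, 2, 3, 4, 5, 6.
The largest magnitude corresponds to L = 6: |L_tot| = ℏ√(6·7) = √42 ℏ.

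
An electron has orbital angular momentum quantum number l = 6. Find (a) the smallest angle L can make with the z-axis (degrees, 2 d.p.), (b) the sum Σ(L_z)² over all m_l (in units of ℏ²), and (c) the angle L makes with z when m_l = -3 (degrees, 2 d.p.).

θ_min ≈ 22.21°; Σ(L_z)² = 182 ℏ²; θ(m_l=-3) ≈ 117.58°

cos θ_min = 6/√42, so θ_min ≈ 22.21°.
Σ m_l² = 182, so Σ(L_z)² = 182 ℏ².
For m_l = -3: cos θ = -3/√42, θ ≈ 117.58°.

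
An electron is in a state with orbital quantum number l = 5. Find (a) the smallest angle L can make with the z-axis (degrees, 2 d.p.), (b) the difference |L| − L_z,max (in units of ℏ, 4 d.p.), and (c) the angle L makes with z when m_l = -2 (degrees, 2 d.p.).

θ_min ≈ 24.09°; |L|−L_z,max ≈ 0.4772ℏ; θ(m_l=-2) ≈ 111.42°

cos θ_min = 5/√30, so θ_min ≈ 24.09°.
|L| − L_z,max = (√30 − 5)ℏ ≈ 0.4772ℏ.
For m_l = -2: cos θ = -2/√30, θ ≈ 111.42°.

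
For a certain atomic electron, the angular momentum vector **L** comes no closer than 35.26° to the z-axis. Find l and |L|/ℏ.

l = 2, |L| = √6 ℏ ≈ 2.449ℏ

cos θ_min = l/√(l(l+1)) = √(l/(l+1)), so l/(l+1) = cos²(35.26°) = 0.6667.
Thus l = 0.6667/(1 − 0.6667) ≈ 2.
Then |L| = ℏ√(2·3) = √6 ℏ.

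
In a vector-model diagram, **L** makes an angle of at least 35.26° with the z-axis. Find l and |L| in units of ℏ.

l = 2, |L| = √6 ℏ ≈ 2.449ℏ

cos²θ_min = l/(l+1) = 0.6667.
Solving: l = 2.
Then |L| = ℏ√(2·3) = √6 ℏ.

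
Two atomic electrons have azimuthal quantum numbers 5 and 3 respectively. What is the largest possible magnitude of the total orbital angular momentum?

|L_tot|_max = 6√2 ℏ ≈ 8.485ℏ

Angular momentum addition gives L = |l₁ − l₂|, …, l₁ + l₂.
Allowed values: L = 2, 3, 4, 5, 6, 7, 8.
The largest magnitude corresponds to L = 8: |L_tot| = ℏ√(8·9) = 6√2 ℏ.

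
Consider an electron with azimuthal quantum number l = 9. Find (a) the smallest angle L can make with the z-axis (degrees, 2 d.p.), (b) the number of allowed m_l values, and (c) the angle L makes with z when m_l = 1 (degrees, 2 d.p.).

θ_min ≈ 18.43°; 19 values; θ(m_l=1) ≈ 83.95°

cos θ_min = 9/√90, so θ_min ≈ 18.43°.
There are 2l+1 = 19 values of m_l.
For m_l = 1: cos θ = 1/√90, θ ≈ 83.95°.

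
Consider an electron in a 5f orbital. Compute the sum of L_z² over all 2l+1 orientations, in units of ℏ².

For 5f, l = 3.
m_l ∈ {-3, -2, -1, 0, 1, 2, 3}.
Summing m² from −3 to 3: Σ m_l² = 28.

Σ(L_z)² = 28 ℏ²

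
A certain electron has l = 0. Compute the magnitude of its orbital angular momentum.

|L| = 0

|L| = ℏ√(l(l+1)) = ℏ√0 = 0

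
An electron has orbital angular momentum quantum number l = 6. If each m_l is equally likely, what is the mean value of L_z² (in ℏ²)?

⟨L_z²⟩ = 14 ℏ²

m_l ∈ {-6, -5, -4, -3, -2, -1, 0, 1, 2, 3, 4, 5, 6}.
⟨L_z²⟩ = ℏ²·(Σ m_l²)/(2l+1) = ℏ²·182/13 = 14ℏ².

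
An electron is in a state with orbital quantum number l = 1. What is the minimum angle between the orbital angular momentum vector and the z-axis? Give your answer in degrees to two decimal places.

θ_min ≈ 45.00°

|L| = √(l(l+1)) ℏ = √2 ℏ.
The smallest angle corresponds to the largest L_z, i.e. m_l = l = 1, giving L_z = 1ℏ.
cos θ_min = 1/√2, so θ_min ≈ 45.00°.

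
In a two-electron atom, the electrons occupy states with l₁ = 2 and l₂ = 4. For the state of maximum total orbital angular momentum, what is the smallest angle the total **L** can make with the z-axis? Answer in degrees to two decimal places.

By the triangle rule, |l₁ − l₂| ≤ L ≤ l₁ + l₂.
Allowed values: L = 2, 3, 4, 5, 6.
The maximum is L = 6, with |L_tot| = ℏ√(6·7) = √42 ℏ.
The minimum angle with z is arccos(6/√42) ≈ 22.21°.

θ_min ≈ 22.21°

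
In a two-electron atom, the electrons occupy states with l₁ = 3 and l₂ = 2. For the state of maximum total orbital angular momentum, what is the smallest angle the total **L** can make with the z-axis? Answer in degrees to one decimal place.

By the triangle rule, |l₁ − l₂| ≤ L ≤ l₁ + l₂.
So L can be 1, 2, 3, 4, 5.
The maximum is L = 5, with |L_tot| = ℏ√(5·6) = √30 ℏ.
The minimum angle with z is arccos(5/√30) ≈ 24.1°.

θ_min ≈ 24.1°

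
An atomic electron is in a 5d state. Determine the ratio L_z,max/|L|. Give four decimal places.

L_z,max/|L| = 0.8165

5d means n = 5, l = 2.
|L| = √6 ℏ ≈ 2.4495ℏ, while L_z,max = lℏ = 2ℏ.
L_z,max/|L| = 2/√6 = 0.8165.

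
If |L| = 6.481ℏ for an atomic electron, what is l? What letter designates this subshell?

l = 6 (i orbital)

Since |L|² = l(l+1)ℏ², l(l+1) = 42.
Solving: l = 6.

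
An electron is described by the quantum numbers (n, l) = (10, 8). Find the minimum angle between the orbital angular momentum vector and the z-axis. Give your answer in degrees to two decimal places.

|L| = ℏ√(l(l+1)) = 6√2 ℏ.
The smallest angle corresponds to the largest L_z, i.e. m_l = l = 8, giving L_z = 8ℏ.
cos θ_min = 8/√72, so θ_min ≈ 19.47°.

θ_min ≈ 19.47°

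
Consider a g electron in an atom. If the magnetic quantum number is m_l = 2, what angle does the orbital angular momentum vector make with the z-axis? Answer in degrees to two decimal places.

θ ≈ 63.43°

A g state has l = 4.
|L| = ℏ√(l(l+1)) = 2√5 ℏ.
L_z = m_l ℏ = 2ℏ.
cos θ = L_z/|L| = 2/√20, so θ ≈ 63.43°.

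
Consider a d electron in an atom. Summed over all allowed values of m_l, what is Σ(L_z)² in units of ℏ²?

D corresponds to l = 2.
The allowed m_l values are -2, -1, 0, 1, 2.
Σ m_l² = l(l+1)(2l+1)/3 = 2·3·5/3 = 10.

Σ(L_z)² = 10 ℏ²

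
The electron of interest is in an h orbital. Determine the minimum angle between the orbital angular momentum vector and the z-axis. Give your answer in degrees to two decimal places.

For an h orbital, l = 5.
|L|² = l(l+1)ℏ² = 30ℏ², so |L| = √30 ℏ.
The smallest angle corresponds to the largest L_z, i.e. m_l = l = 5, giving L_z = 5ℏ.
cos θ_min = 5/√30, so θ_min ≈ 24.09°.

θ_min ≈ 24.09°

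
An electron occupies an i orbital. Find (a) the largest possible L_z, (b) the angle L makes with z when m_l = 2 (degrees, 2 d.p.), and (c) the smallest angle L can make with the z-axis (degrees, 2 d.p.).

L_z,max = 6ℏ; θ(m_l=2) ≈ 72.02°; θ_min ≈ 22.21°

An i state has l = 6.
L_z,max = lℏ = 6ℏ.
For m_l = 2: cos θ = 2/√42, θ ≈ 72.02°.
cos θ_min = 6/√42, so θ_min ≈ 22.21°.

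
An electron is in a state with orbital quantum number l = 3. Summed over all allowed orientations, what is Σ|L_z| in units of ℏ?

m_l ∈ {-3, -2, -1, 0, 1, 2, 3}.
Σ|m_l| = l(l+1) = 12.

Σ|L_z| = 12 ℏ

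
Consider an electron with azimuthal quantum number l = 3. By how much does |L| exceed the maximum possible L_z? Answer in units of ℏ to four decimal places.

|L| − L_z,max ≈ 0.4641ℏ

|L| = 2√3 ℏ ≈ 3.4641ℏ, while L_z,max = lℏ = 3ℏ.
The difference is (2√3 − 3)ℏ ≈ 0.4641ℏ.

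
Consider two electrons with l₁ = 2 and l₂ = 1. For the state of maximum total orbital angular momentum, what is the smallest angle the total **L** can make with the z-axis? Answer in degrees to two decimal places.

θ_min ≈ 30.00°

The total orbital quantum number L ranges from |l₁ − l₂| to l₁ + l₂ in integer steps.
Allowed values: L = 1, 2, 3.
The maximum is L = 3, with |L_tot| = ℏ√(3·4) = 2√3 ℏ.
The minimum angle with z is arccos(3/√12) ≈ 30.00°.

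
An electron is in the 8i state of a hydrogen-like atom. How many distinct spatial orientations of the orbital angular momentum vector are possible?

The 8i subshell has l = 6.
The number of m_l values is 2l + 1 = 2·6 + 1 = 13.

13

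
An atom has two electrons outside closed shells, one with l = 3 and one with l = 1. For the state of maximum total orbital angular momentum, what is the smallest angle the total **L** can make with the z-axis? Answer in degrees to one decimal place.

The total orbital quantum number L ranges from |l₁ − l₂| to l₁ + l₂ in integer steps.
L ∈ {2, 3, 4}.
The maximum is L = 4, with |L_tot| = ℏ√(4·5) = 2√5 ℏ.
The minimum angle with z is arccos(4/√20) ≈ 26.6°.

θ_min ≈ 26.6°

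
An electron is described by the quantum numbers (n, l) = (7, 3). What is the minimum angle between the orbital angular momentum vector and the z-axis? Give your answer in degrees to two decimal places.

θ_min ≈ 30.00°

|L|² = l(l+1)ℏ² = 12ℏ², so |L| = 2√3 ℏ.
The smallest angle corresponds to the largest L_z, i.e. m_l = l = 3, giving L_z = 3ℏ.
cos θ_min = 3/√12, so θ_min ≈ 30.00°.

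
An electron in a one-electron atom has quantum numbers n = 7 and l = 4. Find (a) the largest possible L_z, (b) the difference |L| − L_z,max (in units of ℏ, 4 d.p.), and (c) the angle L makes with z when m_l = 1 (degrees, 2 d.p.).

L_z,max = 4ℏ; |L|−L_z,max ≈ 0.4721ℏ; θ(m_l=1) ≈ 77.08°

L_z,max = lℏ = 4ℏ.
|L| − L_z,max = (2√5 − 4)ℏ ≈ 0.4721ℏ.
For m_l = 1: cos θ = 1/√20, θ ≈ 77.08°.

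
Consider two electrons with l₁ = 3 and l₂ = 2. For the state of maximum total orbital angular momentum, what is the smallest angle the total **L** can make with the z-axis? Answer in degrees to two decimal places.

θ_min ≈ 24.09°

The total orbital quantum number L ranges from |l₁ − l₂| to l₁ + l₂ in integer steps.
L ∈ {1, 2, 3, 4, 5}.
The maximum is L = 5, with |L_tot| = ℏ√(5·6) = √30 ℏ.
The minimum angle with z is arccos(5/√30) ≈ 24.09°.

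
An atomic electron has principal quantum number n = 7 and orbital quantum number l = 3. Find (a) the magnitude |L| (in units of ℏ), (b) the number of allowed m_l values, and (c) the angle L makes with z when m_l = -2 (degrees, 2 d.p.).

|L| = ℏ√(3·4) = 2√3 ℏ ≈ 3.464ℏ.
There are 2l+1 = 7 values of m_l.
For m_l = -2: cos θ = -2/√12, θ ≈ 125.26°.

|L| = 2√3 ℏ ≈ 3.464ℏ; 7 values; θ(m_l=-2) ≈ 125.26°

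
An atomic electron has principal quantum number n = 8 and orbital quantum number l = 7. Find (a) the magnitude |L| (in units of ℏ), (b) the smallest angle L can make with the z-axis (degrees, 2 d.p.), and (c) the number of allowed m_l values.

|L| = ℏ√(7·8) = 2√14 ℏ ≈ 7.483ℏ.
cos θ_min = 7/√56, so θ_min ≈ 20.70°.
There are 2l+1 = 15 values of m_l.

|L| = 2√14 ℏ ≈ 7.483ℏ; θ_min ≈ 20.70°; 15 values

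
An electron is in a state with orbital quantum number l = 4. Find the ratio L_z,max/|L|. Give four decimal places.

L_z,max/|L| = 0.8944

|L| = 2√5 ℏ ≈ 4.4721ℏ, while L_z,max = lℏ = 4ℏ.
L_z,max/|L| = 4/√20 = 0.8944.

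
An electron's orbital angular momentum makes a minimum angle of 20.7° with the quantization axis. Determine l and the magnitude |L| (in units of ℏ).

l = 7, |L| = 2√14 ℏ ≈ 7.483ℏ

cos²θ_min = l/(l+1) = 0.8751.
Solving: l = 7.
Then |L| = ℏ√(7·8) = 2√14 ℏ.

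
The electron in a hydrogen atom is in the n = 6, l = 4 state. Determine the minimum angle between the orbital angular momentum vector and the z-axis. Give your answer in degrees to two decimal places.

|L| = ℏ√(l(l+1)) = 2√5 ℏ.
The smallest angle corresponds to the largest L_z, i.e. m_l = l = 4, giving L_z = 4ℏ.
cos θ_min = 4/√20, so θ_min ≈ 26.57°.

θ_min ≈ 26.57°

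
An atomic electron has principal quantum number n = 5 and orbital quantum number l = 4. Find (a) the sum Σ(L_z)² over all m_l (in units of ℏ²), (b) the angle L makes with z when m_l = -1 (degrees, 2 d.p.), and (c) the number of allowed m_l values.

Σ(L_z)² = 60 ℏ²; θ(m_l=-1) ≈ 102.92°; 9 values

Σ m_l² = 60, so Σ(L_z)² = 60 ℏ².
For m_l = -1: cos θ = -1/√20, θ ≈ 102.92°.
There are 2l+1 = 9 values of m_l.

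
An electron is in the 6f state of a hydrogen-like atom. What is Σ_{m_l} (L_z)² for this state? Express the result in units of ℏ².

Σ(L_z)² = 28 ℏ²

For 6f, l = 3.
m_l runs from −3 to 3, i.e. {-3, -2, -1, 0, 1, 2, 3}.
Σ m_l² = l(l+1)(2l+1)/3 = 3·4·7/3 = 28.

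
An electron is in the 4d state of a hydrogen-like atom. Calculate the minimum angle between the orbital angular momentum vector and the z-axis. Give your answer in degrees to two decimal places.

For 4d, l = 2.
|L|² = l(l+1)ℏ² = 6ℏ², so |L| = √6 ℏ.
The smallest angle corresponds to the largest L_z, i.e. m_l = l = 2, giving L_z = 2ℏ.
cos θ_min = 2/√6, so θ_min ≈ 35.26°.

θ_min ≈ 35.26°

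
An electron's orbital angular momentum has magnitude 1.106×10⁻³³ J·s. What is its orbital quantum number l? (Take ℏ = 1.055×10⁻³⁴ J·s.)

l = 10

|L|/ℏ = (1.106×10⁻³³)/(1.055×10⁻³⁴) ≈ 10.483.
(|L|/ℏ)² = l(l+1) ≈ 109.90 ⇒ l = 10.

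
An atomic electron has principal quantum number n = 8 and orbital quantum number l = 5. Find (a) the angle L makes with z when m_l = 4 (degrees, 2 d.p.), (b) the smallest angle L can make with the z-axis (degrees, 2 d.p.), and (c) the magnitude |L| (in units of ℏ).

For m_l = 4: cos θ = 4/√30, θ ≈ 43.09°.
cos θ_min = 5/√30, so θ_min ≈ 24.09°.
|L| = ℏ√(5·6) = √30 ℏ ≈ 5.477ℏ.

θ(m_l=4) ≈ 43.09°; θ_min ≈ 24.09°; |L| = √30 ℏ ≈ 5.477ℏ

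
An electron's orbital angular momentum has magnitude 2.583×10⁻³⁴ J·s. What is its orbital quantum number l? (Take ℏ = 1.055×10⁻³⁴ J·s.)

l = 2

Dividing by ℏ: |L|/ℏ ≈ 2.448.
Set l(l+1) = 5.99; the integer solution is l = 2.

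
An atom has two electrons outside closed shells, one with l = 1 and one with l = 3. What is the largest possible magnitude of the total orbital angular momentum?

|L_tot|_max = 2√5 ℏ ≈ 4.472ℏ

Angular momentum addition gives L = |l₁ − l₂|, …, l₁ + l₂.
Allowed values: L = 2, 3, 4.
The largest magnitude corresponds to L = 4: |L_tot| = ℏ√(4·5) = 2√5 ℏ.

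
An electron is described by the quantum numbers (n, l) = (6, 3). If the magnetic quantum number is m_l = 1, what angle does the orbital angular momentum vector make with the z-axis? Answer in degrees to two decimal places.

θ ≈ 73.22°

|L| = √(l(l+1)) ℏ = 2√3 ℏ.
L_z = m_l ℏ = 1ℏ.
cos θ = L_z/|L| = 1/√12, so θ ≈ 73.22°.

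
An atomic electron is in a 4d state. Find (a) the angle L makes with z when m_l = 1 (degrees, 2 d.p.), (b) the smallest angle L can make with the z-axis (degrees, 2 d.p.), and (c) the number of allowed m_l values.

4d means n = 4, l = 2.
For m_l = 1: cos θ = 1/√6, θ ≈ 65.91°.
cos θ_min = 2/√6, so θ_min ≈ 35.26°.
There are 2l+1 = 5 values of m_l.

θ(m_l=1) ≈ 65.91°; θ_min ≈ 35.26°; 5 values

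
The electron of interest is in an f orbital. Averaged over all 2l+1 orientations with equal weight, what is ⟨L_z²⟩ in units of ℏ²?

For an f orbital, l = 3.
m_l runs from −3 to 3, i.e. {-3, -2, -1, 0, 1, 2, 3}.
⟨L_z²⟩ = ℏ²·(Σ m_l²)/(2l+1) = ℏ²·28/7 = 4ℏ².

⟨L_z²⟩ = 4 ℏ²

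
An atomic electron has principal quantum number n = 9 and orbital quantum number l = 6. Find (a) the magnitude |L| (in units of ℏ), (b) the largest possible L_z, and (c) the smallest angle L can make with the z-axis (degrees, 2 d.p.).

|L| = √42 ℏ ≈ 6.481ℏ; L_z,max = 6ℏ; θ_min ≈ 22.21°

|L| = ℏ√(6·7) = √42 ℏ ≈ 6.481ℏ.
L_z,max = lℏ = 6ℏ.
cos θ_min = 6/√42, so θ_min ≈ 22.21°.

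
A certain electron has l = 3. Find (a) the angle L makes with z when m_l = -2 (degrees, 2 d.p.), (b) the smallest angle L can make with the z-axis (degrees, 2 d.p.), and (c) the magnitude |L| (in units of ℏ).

θ(m_l=-2) ≈ 125.26°; θ_min ≈ 30.00°; |L| = 2√3 ℏ ≈ 3.464ℏ

For m_l = -2: cos θ = -2/√12, θ ≈ 125.26°.
cos θ_min = 3/√12, so θ_min ≈ 30.00°.
|L| = ℏ√(3·4) = 2√3 ℏ ≈ 3.464ℏ.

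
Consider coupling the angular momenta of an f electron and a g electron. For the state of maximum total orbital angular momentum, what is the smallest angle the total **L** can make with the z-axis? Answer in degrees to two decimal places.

L runs from |3 − 4| = 1 to 3 + 4 = 7.
L ∈ {1, 2, 3, 4, 5, 6, 7}.
The maximum is L = 7, with |L_tot| = ℏ√(7·8) = 2√14 ℏ.
The minimum angle with z is arccos(7/√56) ≈ 20.70°.

θ_min ≈ 20.70°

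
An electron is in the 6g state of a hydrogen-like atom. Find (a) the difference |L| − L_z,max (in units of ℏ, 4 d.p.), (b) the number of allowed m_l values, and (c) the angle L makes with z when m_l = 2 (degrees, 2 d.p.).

6g means n = 6, l = 4.
|L| − L_z,max = (2√5 − 4)ℏ ≈ 0.4721ℏ.
There are 2l+1 = 9 values of m_l.
For m_l = 2: cos θ = 2/√20, θ ≈ 63.43°.

|L|−L_z,max ≈ 0.4721ℏ; 9 values; θ(m_l=2) ≈ 63.43°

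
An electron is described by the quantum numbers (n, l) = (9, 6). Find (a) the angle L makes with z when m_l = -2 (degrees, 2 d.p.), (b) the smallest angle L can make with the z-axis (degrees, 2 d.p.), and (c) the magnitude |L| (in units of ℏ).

For m_l = -2: cos θ = -2/√42, θ ≈ 107.98°.
cos θ_min = 6/√42, so θ_min ≈ 22.21°.
|L| = ℏ√(6·7) = √42 ℏ ≈ 6.481ℏ.

θ(m_l=-2) ≈ 107.98°; θ_min ≈ 22.21°; |L| = √42 ℏ ≈ 6.481ℏ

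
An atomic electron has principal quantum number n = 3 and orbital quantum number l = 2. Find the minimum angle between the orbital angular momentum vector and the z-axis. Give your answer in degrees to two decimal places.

|L| = ℏ√(l(l+1)) = √6 ℏ.
The smallest angle corresponds to the largest L_z, i.e. m_l = l = 2, giving L_z = 2ℏ.
cos θ_min = 2/√6, so θ_min ≈ 35.26°.

θ_min ≈ 35.26°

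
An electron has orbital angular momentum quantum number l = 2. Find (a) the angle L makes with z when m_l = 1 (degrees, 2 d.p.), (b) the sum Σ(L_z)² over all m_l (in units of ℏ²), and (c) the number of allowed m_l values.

θ(m_l=1) ≈ 65.91°; Σ(L_z)² = 10 ℏ²; 5 values

For m_l = 1: cos θ = 1/√6, θ ≈ 65.91°.
Σ m_l² = 10, so Σ(L_z)² = 10 ℏ².
There are 2l+1 = 5 values of m_l.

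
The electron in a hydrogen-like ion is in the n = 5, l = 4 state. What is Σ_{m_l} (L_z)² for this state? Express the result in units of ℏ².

m_l runs from −4 to 4, i.e. {-4, -3, -2, -1, 0, 1, 2, 3, 4}.
Σ m_l² = 2·(1 + 4 + 9 + 16) = 60.

Σ(L_z)² = 60 ℏ²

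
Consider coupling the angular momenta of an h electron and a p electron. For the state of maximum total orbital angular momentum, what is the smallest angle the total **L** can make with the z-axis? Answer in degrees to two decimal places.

θ_min ≈ 22.21°

L runs from |5 − 1| = 4 to 5 + 1 = 6.
Allowed values: L = 4, 5, 6.
The maximum is L = 6, with |L_tot| = ℏ√(6·7) = √42 ℏ.
The minimum angle with z is arccos(6/√42) ≈ 22.21°.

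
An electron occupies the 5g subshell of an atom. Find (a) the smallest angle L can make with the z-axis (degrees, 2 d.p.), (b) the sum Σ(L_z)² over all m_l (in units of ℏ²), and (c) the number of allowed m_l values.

5g means n = 5, l = 4.
cos θ_min = 4/√20, so θ_min ≈ 26.57°.
Σ m_l² = 60, so Σ(L_z)² = 60 ℏ².
There are 2l+1 = 9 values of m_l.

θ_min ≈ 26.57°; Σ(L_z)² = 60 ℏ²; 9 values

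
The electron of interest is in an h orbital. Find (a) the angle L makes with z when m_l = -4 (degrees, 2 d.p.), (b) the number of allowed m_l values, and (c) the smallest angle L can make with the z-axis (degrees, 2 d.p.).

θ(m_l=-4) ≈ 136.91°; 11 values; θ_min ≈ 24.09°

For an h orbital, l = 5.
For m_l = -4: cos θ = -4/√30, θ ≈ 136.91°.
There are 2l+1 = 11 values of m_l.
cos θ_min = 5/√30, so θ_min ≈ 24.09°.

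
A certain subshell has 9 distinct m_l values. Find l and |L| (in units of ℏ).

l = 4, |L| = 2√5 ℏ ≈ 4.472ℏ

2l + 1 = 9 ⇒ l = 4.
Then |L| = √(l(l+1)) ℏ = 2√5 ℏ.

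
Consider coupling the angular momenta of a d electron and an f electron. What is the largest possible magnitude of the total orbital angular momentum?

|L_tot|_max = √30 ℏ ≈ 5.477ℏ

Angular momentum addition gives L = |l₁ − l₂|, …, l₁ + l₂.
Allowed values: L = 1, 2, 3, 4, 5.
The largest magnitude corresponds to L = 5: |L_tot| = ℏ√(5·6) = √30 ℏ.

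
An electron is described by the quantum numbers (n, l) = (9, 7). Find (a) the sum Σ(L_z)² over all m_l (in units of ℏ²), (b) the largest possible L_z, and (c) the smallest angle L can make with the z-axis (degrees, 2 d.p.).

Σ m_l² = 280, so Σ(L_z)² = 280 ℏ².
L_z,max = lℏ = 7ℏ.
cos θ_min = 7/√56, so θ_min ≈ 20.70°.

Σ(L_z)² = 280 ℏ²; L_z,max = 7ℏ; θ_min ≈ 20.70°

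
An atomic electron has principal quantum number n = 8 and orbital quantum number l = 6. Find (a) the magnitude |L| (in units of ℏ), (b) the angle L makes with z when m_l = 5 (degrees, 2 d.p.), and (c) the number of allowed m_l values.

|L| = ℏ√(6·7) = √42 ℏ ≈ 6.481ℏ.
For m_l = 5: cos θ = 5/√42, θ ≈ 39.51°.
There are 2l+1 = 13 values of m_l.

|L| = √42 ℏ ≈ 6.481ℏ; θ(m_l=5) ≈ 39.51°; 13 values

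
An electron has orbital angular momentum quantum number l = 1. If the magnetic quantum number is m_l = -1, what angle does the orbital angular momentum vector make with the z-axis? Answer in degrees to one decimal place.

θ ≈ 135.0°

|L| = √(l(l+1)) ℏ = √2 ℏ.
L_z = m_l ℏ = −1ℏ.
cos θ = L_z/|L| = -1/√2, so θ ≈ 135.0°.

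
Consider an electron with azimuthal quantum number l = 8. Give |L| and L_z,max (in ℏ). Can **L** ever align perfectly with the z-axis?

|L| = 6√2 ℏ ≈ 8.4853ℏ, while L_z,max = lℏ = 8ℏ.
Since |L| > L_z,max, the vector can never point exactly along z; the closest it comes is θ_min = arccos(8/√72) ≈ 19.5°.

No: L_z,max = 8ℏ < |L| = 6√2 ℏ ≈ 8.485ℏ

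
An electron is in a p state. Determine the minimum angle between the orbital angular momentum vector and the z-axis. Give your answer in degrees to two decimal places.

A p state has l = 1.
|L| = √(l(l+1)) ℏ = √2 ℏ.
The smallest angle corresponds to the largest L_z, i.e. m_l = l = 1, giving L_z = 1ℏ.
cos θ_min = 1/√2, so θ_min ≈ 45.00°.

θ_min ≈ 45.00°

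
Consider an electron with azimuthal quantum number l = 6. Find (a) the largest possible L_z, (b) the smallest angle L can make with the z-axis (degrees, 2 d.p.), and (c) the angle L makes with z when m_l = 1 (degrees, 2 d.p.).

L_z,max = 6ℏ; θ_min ≈ 22.21°; θ(m_l=1) ≈ 81.12°

L_z,max = lℏ = 6ℏ.
cos θ_min = 6/√42, so θ_min ≈ 22.21°.
For m_l = 1: cos θ = 1/√42, θ ≈ 81.12°.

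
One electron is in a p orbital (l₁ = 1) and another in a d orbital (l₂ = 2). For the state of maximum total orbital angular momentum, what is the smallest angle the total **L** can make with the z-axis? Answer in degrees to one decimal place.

θ_min ≈ 30.0°

The total orbital quantum number L ranges from |l₁ − l₂| to l₁ + l₂ in integer steps.
L ∈ {1, 2, 3}.
The maximum is L = 3, with |L_tot| = ℏ√(3·4) = 2√3 ℏ.
The minimum angle with z is arccos(3/√12) ≈ 30.0°.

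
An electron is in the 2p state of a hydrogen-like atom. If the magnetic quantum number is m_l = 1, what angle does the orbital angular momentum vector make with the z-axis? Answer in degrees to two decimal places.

The 2p subshell has l = 1.
|L|² = l(l+1)ℏ² = 2ℏ², so |L| = √2 ℏ.
L_z = m_l ℏ = 1ℏ.
cos θ = L_z/|L| = 1/√2, so θ ≈ 45.00°.

θ ≈ 45.00°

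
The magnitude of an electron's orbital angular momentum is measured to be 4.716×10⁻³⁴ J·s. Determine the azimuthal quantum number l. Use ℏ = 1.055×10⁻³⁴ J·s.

l = 4

|L|/ℏ = (4.716×10⁻³⁴)/(1.055×10⁻³⁴) ≈ 4.470.
(|L|/ℏ)² = l(l+1) ≈ 19.98 ⇒ l = 4.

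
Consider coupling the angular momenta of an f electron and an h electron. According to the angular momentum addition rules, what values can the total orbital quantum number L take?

L = 2, 3, 4, 5, 6, 7, 8

The total orbital quantum number L ranges from |l₁ − l₂| to l₁ + l₂ in integer steps.
So L can be 2, 3, 4, 5, 6, 7, 8.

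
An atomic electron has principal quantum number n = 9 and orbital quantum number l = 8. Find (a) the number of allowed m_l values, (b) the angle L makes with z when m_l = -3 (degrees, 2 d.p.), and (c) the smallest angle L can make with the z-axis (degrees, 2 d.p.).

There are 2l+1 = 17 values of m_l.
For m_l = -3: cos θ = -3/√72, θ ≈ 110.70°.
cos θ_min = 8/√72, so θ_min ≈ 19.47°.

17 values; θ(m_l=-3) ≈ 110.70°; θ_min ≈ 19.47°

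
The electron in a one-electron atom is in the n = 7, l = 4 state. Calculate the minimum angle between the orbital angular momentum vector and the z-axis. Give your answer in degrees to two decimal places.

|L| = √(l(l+1)) ℏ = 2√5 ℏ.
The smallest angle corresponds to the largest L_z, i.e. m_l = l = 4, giving L_z = 4ℏ.
cos θ_min = 4/√20, so θ_min ≈ 26.57°.

θ_min ≈ 26.57°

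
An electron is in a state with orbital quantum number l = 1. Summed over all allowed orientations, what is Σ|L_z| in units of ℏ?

m_l runs from −1 to 1, i.e. {-1, 0, 1}.
Σ|m_l| = l(l+1) = 2.

Σ|L_z| = 2 ℏ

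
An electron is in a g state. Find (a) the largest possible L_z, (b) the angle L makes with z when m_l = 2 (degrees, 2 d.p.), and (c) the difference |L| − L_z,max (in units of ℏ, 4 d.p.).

The letter g corresponds to l = 4.
L_z,max = lℏ = 4ℏ.
For m_l = 2: cos θ = 2/√20, θ ≈ 63.43°.
|L| − L_z,max = (2√5 − 4)ℏ ≈ 0.4721ℏ.

L_z,max = 4ℏ; θ(m_l=2) ≈ 63.43°; |L|−L_z,max ≈ 0.4721ℏ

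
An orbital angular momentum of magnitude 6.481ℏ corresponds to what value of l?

|L| = ℏ√(l(l+1)), so l(l+1) = 42.
The positive root is l = 6.

l = 6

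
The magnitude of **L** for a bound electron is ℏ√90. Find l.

|L| = ℏ√(l(l+1)), so l(l+1) = 90.
The positive root is l = 9.

l = 9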